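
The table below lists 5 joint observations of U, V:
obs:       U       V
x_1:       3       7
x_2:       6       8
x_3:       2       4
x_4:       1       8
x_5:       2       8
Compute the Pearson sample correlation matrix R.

Step 1 — column means:
  mean(U) = (3 + 6 + 2 + 1 + 2) / 5 = 14/5 = 2.8
  mean(V) = (7 + 8 + 4 + 8 + 8) / 5 = 35/5 = 7

Step 2 — sample variances and covariances s[i,j] = (1/(n-1)) · Σ_k (x_{k,i} - mean_i) · (x_{k,j} - mean_j), with n-1 = 4:
  s[U,U] = ((0.2)·(0.2) + (3.2)·(3.2) + (-0.8)·(-0.8) + (-1.8)·(-1.8) + (-0.8)·(-0.8)) / 4 = 14.8/4 = 3.7
  s[U,V] = ((0.2)·(0) + (3.2)·(1) + (-0.8)·(-3) + (-1.8)·(1) + (-0.8)·(1)) / 4 = 3/4 = 0.75
  s[V,V] = ((0)·(0) + (1)·(1) + (-3)·(-3) + (1)·(1) + (1)·(1)) / 4 = 12/4 = 3
  Sample standard deviations s_i = √(s[i,i]):
  s(U) = √(3.7) = 1.9235
  s(V) = √(3) = 1.7321

Step 3 — r_{ij} = s_{ij} / (s_i · s_j):
  r[U,U] = 1 (diagonal).
  r[U,V] = 0.75 / (1.9235 · 1.7321) = 0.75 / 3.3317 = 0.2251
  r[V,V] = 1 (diagonal).

R is symmetric with unit diagonal. Assembling:

R = [[1, 0.2251],
 [0.2251, 1]]


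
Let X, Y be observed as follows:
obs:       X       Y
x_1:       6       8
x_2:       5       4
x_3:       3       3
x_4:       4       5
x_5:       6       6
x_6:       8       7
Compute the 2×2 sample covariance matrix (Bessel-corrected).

Step 1 — column means:
  mean(X) = (6 + 5 + 3 + 4 + 6 + 8) / 6 = 32/6 = 5.3333
  mean(Y) = (8 + 4 + 3 + 5 + 6 + 7) / 6 = 33/6 = 5.5

Step 2 — sample covariance S[i,j] = (1/(n-1)) · Σ_k (x_{k,i} - mean_i) · (x_{k,j} - mean_j), with n-1 = 5.
  S[X,X] = ((0.6667)·(0.6667) + (-0.3333)·(-0.3333) + (-2.3333)·(-2.3333) + (-1.3333)·(-1.3333) + (0.6667)·(0.6667) + (2.6667)·(2.6667)) / 5 = 15.3333/5 = 3.0667
  S[X,Y] = ((0.6667)·(2.5) + (-0.3333)·(-1.5) + (-2.3333)·(-2.5) + (-1.3333)·(-0.5) + (0.6667)·(0.5) + (2.6667)·(1.5)) / 5 = 13/5 = 2.6
  S[Y,Y] = ((2.5)·(2.5) + (-1.5)·(-1.5) + (-2.5)·(-2.5) + (-0.5)·(-0.5) + (0.5)·(0.5) + (1.5)·(1.5)) / 5 = 17.5/5 = 3.5

S is symmetric (S[j,i] = S[i,j]). Assembling:

S = [[3.0667, 2.6],
 [2.6, 3.5]]


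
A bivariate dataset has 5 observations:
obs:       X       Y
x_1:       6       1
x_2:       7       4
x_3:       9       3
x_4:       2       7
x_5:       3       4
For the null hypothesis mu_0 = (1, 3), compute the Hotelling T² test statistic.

Step 1 — sample mean vector:
  mean(X) = (6 + 7 + 9 + 2 + 3) / 5 = 27/5 = 5.4
  mean(Y) = (1 + 4 + 3 + 7 + 4) / 5 = 19/5 = 3.8
  x̄ = (5.4, 3.8),  deviation x̄ - mu_0 = (5.4, 3.8) - (1, 3) = (4.4, 0.8).

Step 2 — sample covariance matrix, S[i,j] = (1/(n-1)) · Σ_k (x_{k,i} - mean_i) · (x_{k,j} - mean_j), divisor n-1 = 4:
  S[X,X] = ((0.6)·(0.6) + (1.6)·(1.6) + (3.6)·(3.6) + (-3.4)·(-3.4) + (-2.4)·(-2.4)) / 4 = 33.2/4 = 8.3
  S[X,Y] = ((0.6)·(-2.8) + (1.6)·(0.2) + (3.6)·(-0.8) + (-3.4)·(3.2) + (-2.4)·(0.2)) / 4 = -15.6/4 = -3.9
  S[Y,Y] = ((-2.8)·(-2.8) + (0.2)·(0.2) + (-0.8)·(-0.8) + (3.2)·(3.2) + (0.2)·(0.2)) / 4 = 18.8/4 = 4.7
  S = [[8.3, -3.9],
 [-3.9, 4.7]].

Step 3 — invert S. det(S) = 8.3·4.7 - (-3.9)² = 23.8.
  S^{-1} = (1/det) · [[d, -b], [-b, a]] = [[0.1975, 0.1639],
 [0.1639, 0.3487]].

Step 4 — quadratic form (x̄ - mu_0)^T · S^{-1} · (x̄ - mu_0):
  S^{-1} · (x̄ - mu_0) = (1, 1),
  (x̄ - mu_0)^T · [...] = (4.4)·(1) + (0.8)·(1) = 5.2.

Step 5 — scale by n: T² = 5 · 5.2 = 26.

T² ≈ 26


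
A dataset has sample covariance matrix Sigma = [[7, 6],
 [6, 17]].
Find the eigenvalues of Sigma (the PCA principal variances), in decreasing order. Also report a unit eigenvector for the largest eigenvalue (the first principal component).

Step 1 — characteristic polynomial of 2×2 Sigma:
  det(Sigma - λI) = λ² - trace · λ + det = 0.
  trace = 7 + 17 = 24, det = 7·17 - (6)² = 83.
Step 2 — discriminant:
  Δ = trace² - 4·det = 576 - 332 = 244.
Step 3 — eigenvalues:
  λ = (trace ± √Δ)/2 = (24 ± 15.6205)/2,
  λ_1 = 19.8102,  λ_2 = 4.1898.

Step 4 — unit eigenvector for λ_1: solve (Sigma - λ_1 I)v = 0. First row:
  (7 - 19.8102)·v_x + (6)·v_y = 0, i.e. (-12.8102)·v_x + (6)·v_y = 0,
  so v ∝ (b, λ_1 - a) = (6, 12.8102) = u.
  ||u|| = √((6)² + (12.8102)²) = √(200.1025) ≈ 14.1458,
  v_1 = u/||u|| ≈ (0.4242, 0.9056) (||v_1|| = 1).

λ_1 = 19.8102,  λ_2 = 4.1898;  v_1 ≈ (0.4242, 0.9056)


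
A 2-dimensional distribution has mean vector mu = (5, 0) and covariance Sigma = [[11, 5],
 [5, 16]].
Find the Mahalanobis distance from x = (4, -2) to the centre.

Step 1 — centre the observation: (x - mu) = (-1, -2).

Step 2 — invert Sigma. det(Sigma) = 11·16 - (5)² = 151.
  Sigma^{-1} = (1/det) · [[d, -b], [-b, a]] = [[0.106, -0.0331],
 [-0.0331, 0.0728]].

Step 3 — form the quadratic (x - mu)^T · Sigma^{-1} · (x - mu):
  Sigma^{-1} · (x - mu) = (-0.0397, -0.1126).
  (x - mu)^T · [Sigma^{-1} · (x - mu)] = (-1)·(-0.0397) + (-2)·(-0.1126) = 0.2649.

Step 4 — take square root: d = √(0.2649) ≈ 0.5147.

d(x, mu) = √(0.2649) ≈ 0.5147


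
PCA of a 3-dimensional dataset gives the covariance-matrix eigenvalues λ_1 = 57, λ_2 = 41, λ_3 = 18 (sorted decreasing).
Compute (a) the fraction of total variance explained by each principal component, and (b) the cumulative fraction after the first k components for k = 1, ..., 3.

Step 1 — total variance = trace(Sigma) = Σ λ_i = 57 + 41 + 18 = 116.

Step 2 — fraction explained by component i = λ_i / Σ λ:
  PC1: 57/116 = 0.4914
  PC2: 41/116 = 0.3534
  PC3: 18/116 = 0.1552

Step 3 — cumulative fraction after k components = (λ_1 + ... + λ_k) / Σ λ:
  k = 1: 57/116 = 0.4914
  k = 2: (57 + 41)/116 = 98/116 = 0.8448
  k = 3: (57 + 41 + 18)/116 = 116/116 = 1

Summary (fraction, with percent):

explained: PC1 0.4914 (49.14%), PC2 0.3534 (35.34%), PC3 0.1552 (15.52%);  cumulative: 0.4914, 0.8448, 1


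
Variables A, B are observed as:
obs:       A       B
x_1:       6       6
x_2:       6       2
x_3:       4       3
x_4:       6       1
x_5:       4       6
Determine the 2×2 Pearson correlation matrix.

Step 1 — column means:
  mean(A) = (6 + 6 + 4 + 6 + 4) / 5 = 26/5 = 5.2
  mean(B) = (6 + 2 + 3 + 1 + 6) / 5 = 18/5 = 3.6

Step 2 — sample variances and covariances s[i,j] = (1/(n-1)) · Σ_k (x_{k,i} - mean_i) · (x_{k,j} - mean_j), with n-1 = 4:
  s[A,A] = ((0.8)·(0.8) + (0.8)·(0.8) + (-1.2)·(-1.2) + (0.8)·(0.8) + (-1.2)·(-1.2)) / 4 = 4.8/4 = 1.2
  s[A,B] = ((0.8)·(2.4) + (0.8)·(-1.6) + (-1.2)·(-0.6) + (0.8)·(-2.6) + (-1.2)·(2.4)) / 4 = -3.6/4 = -0.9
  s[B,B] = ((2.4)·(2.4) + (-1.6)·(-1.6) + (-0.6)·(-0.6) + (-2.6)·(-2.6) + (2.4)·(2.4)) / 4 = 21.2/4 = 5.3
  Sample standard deviations s_i = √(s[i,i]):
  s(A) = √(1.2) = 1.0954
  s(B) = √(5.3) = 2.3022

Step 3 — r_{ij} = s_{ij} / (s_i · s_j):
  r[A,A] = 1 (diagonal).
  r[A,B] = -0.9 / (1.0954 · 2.3022) = -0.9 / 2.5219 = -0.3569
  r[B,B] = 1 (diagonal).

R is symmetric with unit diagonal. Assembling:

R = [[1, -0.3569],
 [-0.3569, 1]]


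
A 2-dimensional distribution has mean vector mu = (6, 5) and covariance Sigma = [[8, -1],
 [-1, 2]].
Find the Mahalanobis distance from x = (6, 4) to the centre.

Step 1 — centre the observation: (x - mu) = (0, -1).

Step 2 — invert Sigma. det(Sigma) = 8·2 - (-1)² = 15.
  Sigma^{-1} = (1/det) · [[d, -b], [-b, a]] = [[0.1333, 0.0667],
 [0.0667, 0.5333]].

Step 3 — form the quadratic (x - mu)^T · Sigma^{-1} · (x - mu):
  Sigma^{-1} · (x - mu) = (-0.0667, -0.5333).
  (x - mu)^T · [Sigma^{-1} · (x - mu)] = (0)·(-0.0667) + (-1)·(-0.5333) = 0.5333.

Step 4 — take square root: d = √(0.5333) ≈ 0.7303.

d(x, mu) = √(0.5333) ≈ 0.7303


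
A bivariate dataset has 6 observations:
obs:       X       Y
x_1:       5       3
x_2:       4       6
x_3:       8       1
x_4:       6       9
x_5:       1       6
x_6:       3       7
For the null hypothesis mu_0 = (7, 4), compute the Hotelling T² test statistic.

Step 1 — sample mean vector:
  mean(X) = (5 + 4 + 8 + 6 + 1 + 3) / 6 = 27/6 = 4.5
  mean(Y) = (3 + 6 + 1 + 9 + 6 + 7) / 6 = 32/6 = 5.3333
  x̄ = (4.5, 5.3333),  deviation x̄ - mu_0 = (4.5, 5.3333) - (7, 4) = (-2.5, 1.3333).

Step 2 — sample covariance matrix, S[i,j] = (1/(n-1)) · Σ_k (x_{k,i} - mean_i) · (x_{k,j} - mean_j), divisor n-1 = 5:
  S[X,X] = ((0.5)·(0.5) + (-0.5)·(-0.5) + (3.5)·(3.5) + (1.5)·(1.5) + (-3.5)·(-3.5) + (-1.5)·(-1.5)) / 5 = 29.5/5 = 5.9
  S[X,Y] = ((0.5)·(-2.3333) + (-0.5)·(0.6667) + (3.5)·(-4.3333) + (1.5)·(3.6667) + (-3.5)·(0.6667) + (-1.5)·(1.6667)) / 5 = -16/5 = -3.2
  S[Y,Y] = ((-2.3333)·(-2.3333) + (0.6667)·(0.6667) + (-4.3333)·(-4.3333) + (3.6667)·(3.6667) + (0.6667)·(0.6667) + (1.6667)·(1.6667)) / 5 = 41.3333/5 = 8.2667
  S = [[5.9, -3.2],
 [-3.2, 8.2667]].

Step 3 — invert S. det(S) = 5.9·8.2667 - (-3.2)² = 38.5333.
  S^{-1} = (1/det) · [[d, -b], [-b, a]] = [[0.2145, 0.083],
 [0.083, 0.1531]].

Step 4 — quadratic form (x̄ - mu_0)^T · S^{-1} · (x̄ - mu_0):
  S^{-1} · (x̄ - mu_0) = (-0.4256, -0.0035),
  (x̄ - mu_0)^T · [...] = (-2.5)·(-0.4256) + (1.3333)·(-0.0035) = 1.0594.

Step 5 — scale by n: T² = 6 · 1.0594 = 6.3564.

T² ≈ 6.3564


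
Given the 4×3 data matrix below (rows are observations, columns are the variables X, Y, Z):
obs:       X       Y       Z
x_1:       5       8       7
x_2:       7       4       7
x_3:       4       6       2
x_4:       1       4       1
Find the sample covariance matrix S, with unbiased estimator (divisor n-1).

Step 1 — column means:
  mean(X) = (5 + 7 + 4 + 1) / 4 = 17/4 = 4.25
  mean(Y) = (8 + 4 + 6 + 4) / 4 = 22/4 = 5.5
  mean(Z) = (7 + 7 + 2 + 1) / 4 = 17/4 = 4.25

Step 2 — sample covariance S[i,j] = (1/(n-1)) · Σ_k (x_{k,i} - mean_i) · (x_{k,j} - mean_j), with n-1 = 3.
  S[X,X] = ((0.75)·(0.75) + (2.75)·(2.75) + (-0.25)·(-0.25) + (-3.25)·(-3.25)) / 3 = 18.75/3 = 6.25
  S[X,Y] = ((0.75)·(2.5) + (2.75)·(-1.5) + (-0.25)·(0.5) + (-3.25)·(-1.5)) / 3 = 2.5/3 = 0.8333
  S[X,Z] = ((0.75)·(2.75) + (2.75)·(2.75) + (-0.25)·(-2.25) + (-3.25)·(-3.25)) / 3 = 20.75/3 = 6.9167
  S[Y,Y] = ((2.5)·(2.5) + (-1.5)·(-1.5) + (0.5)·(0.5) + (-1.5)·(-1.5)) / 3 = 11/3 = 3.6667
  S[Y,Z] = ((2.5)·(2.75) + (-1.5)·(2.75) + (0.5)·(-2.25) + (-1.5)·(-3.25)) / 3 = 6.5/3 = 2.1667
  S[Z,Z] = ((2.75)·(2.75) + (2.75)·(2.75) + (-2.25)·(-2.25) + (-3.25)·(-3.25)) / 3 = 30.75/3 = 10.25

S is symmetric (S[j,i] = S[i,j]). Assembling:

S = [[6.25, 0.8333, 6.9167],
 [0.8333, 3.6667, 2.1667],
 [6.9167, 2.1667, 10.25]]


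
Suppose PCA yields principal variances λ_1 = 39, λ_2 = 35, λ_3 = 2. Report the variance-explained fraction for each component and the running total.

Step 1 — total variance = trace(Sigma) = Σ λ_i = 39 + 35 + 2 = 76.

Step 2 — fraction explained by component i = λ_i / Σ λ:
  PC1: 39/76 = 0.5132
  PC2: 35/76 = 0.4605
  PC3: 2/76 = 0.0263

Step 3 — cumulative fraction after k components = (λ_1 + ... + λ_k) / Σ λ:
  k = 1: 39/76 = 0.5132
  k = 2: (39 + 35)/76 = 74/76 = 0.9737
  k = 3: (39 + 35 + 2)/76 = 76/76 = 1

Summary (fraction, with percent):

explained: PC1 0.5132 (51.32%), PC2 0.4605 (46.05%), PC3 0.0263 (2.63%);  cumulative: 0.5132, 0.9737, 1


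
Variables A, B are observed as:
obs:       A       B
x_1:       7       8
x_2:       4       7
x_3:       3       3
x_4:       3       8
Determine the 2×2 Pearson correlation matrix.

Step 1 — column means:
  mean(A) = (7 + 4 + 3 + 3) / 4 = 17/4 = 4.25
  mean(B) = (8 + 7 + 3 + 8) / 4 = 26/4 = 6.5

Step 2 — sample variances and covariances s[i,j] = (1/(n-1)) · Σ_k (x_{k,i} - mean_i) · (x_{k,j} - mean_j), with n-1 = 3:
  s[A,A] = ((2.75)·(2.75) + (-0.25)·(-0.25) + (-1.25)·(-1.25) + (-1.25)·(-1.25)) / 3 = 10.75/3 = 3.5833
  s[A,B] = ((2.75)·(1.5) + (-0.25)·(0.5) + (-1.25)·(-3.5) + (-1.25)·(1.5)) / 3 = 6.5/3 = 2.1667
  s[B,B] = ((1.5)·(1.5) + (0.5)·(0.5) + (-3.5)·(-3.5) + (1.5)·(1.5)) / 3 = 17/3 = 5.6667
  Sample standard deviations s_i = √(s[i,i]):
  s(A) = √(3.5833) = 1.893
  s(B) = √(5.6667) = 2.3805

Step 3 — r_{ij} = s_{ij} / (s_i · s_j):
  r[A,A] = 1 (diagonal).
  r[A,B] = 2.1667 / (1.893 · 2.3805) = 2.1667 / 4.5062 = 0.4808
  r[B,B] = 1 (diagonal).

R is symmetric with unit diagonal. Assembling:

R = [[1, 0.4808],
 [0.4808, 1]]


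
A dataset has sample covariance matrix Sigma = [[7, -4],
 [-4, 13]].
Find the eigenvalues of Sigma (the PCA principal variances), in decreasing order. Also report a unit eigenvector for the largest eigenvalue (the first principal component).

Step 1 — characteristic polynomial of 2×2 Sigma:
  det(Sigma - λI) = λ² - trace · λ + det = 0.
  trace = 7 + 13 = 20, det = 7·13 - (-4)² = 75.
Step 2 — discriminant:
  Δ = trace² - 4·det = 400 - 300 = 100.
Step 3 — eigenvalues:
  λ = (trace ± √Δ)/2 = (20 ± 10)/2,
  λ_1 = 15,  λ_2 = 5.

Step 4 — unit eigenvector for λ_1: solve (Sigma - λ_1 I)v = 0. First row:
  (7 - 15)·v_x + (-4)·v_y = 0, i.e. (-8)·v_x + (-4)·v_y = 0,
  so v ∝ (b, λ_1 - a) = (-4, 8); multiply by -1 so the first entry is positive: u = (4, -8).
  ||u|| = √((4)² + (-8)²) = √(80) ≈ 8.9443,
  v_1 = u/||u|| ≈ (0.4472, -0.8944) (||v_1|| = 1).

λ_1 = 15,  λ_2 = 5;  v_1 ≈ (0.4472, -0.8944)


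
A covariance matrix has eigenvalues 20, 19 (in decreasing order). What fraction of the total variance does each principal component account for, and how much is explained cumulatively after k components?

Step 1 — total variance = trace(Sigma) = Σ λ_i = 20 + 19 = 39.

Step 2 — fraction explained by component i = λ_i / Σ λ:
  PC1: 20/39 = 0.5128
  PC2: 19/39 = 0.4872

Step 3 — cumulative fraction after k components = (λ_1 + ... + λ_k) / Σ λ:
  k = 1: 20/39 = 0.5128
  k = 2: (20 + 19)/39 = 39/39 = 1

Summary (fraction, with percent):

explained: PC1 0.5128 (51.28%), PC2 0.4872 (48.72%);  cumulative: 0.5128, 1


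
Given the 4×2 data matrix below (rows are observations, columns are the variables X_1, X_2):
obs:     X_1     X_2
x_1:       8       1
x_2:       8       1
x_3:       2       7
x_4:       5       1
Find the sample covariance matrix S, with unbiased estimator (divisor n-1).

Step 1 — column means:
  mean(X_1) = (8 + 8 + 2 + 5) / 4 = 23/4 = 5.75
  mean(X_2) = (1 + 1 + 7 + 1) / 4 = 10/4 = 2.5

Step 2 — sample covariance S[i,j] = (1/(n-1)) · Σ_k (x_{k,i} - mean_i) · (x_{k,j} - mean_j), with n-1 = 3.
  S[X_1,X_1] = ((2.25)·(2.25) + (2.25)·(2.25) + (-3.75)·(-3.75) + (-0.75)·(-0.75)) / 3 = 24.75/3 = 8.25
  S[X_1,X_2] = ((2.25)·(-1.5) + (2.25)·(-1.5) + (-3.75)·(4.5) + (-0.75)·(-1.5)) / 3 = -22.5/3 = -7.5
  S[X_2,X_2] = ((-1.5)·(-1.5) + (-1.5)·(-1.5) + (4.5)·(4.5) + (-1.5)·(-1.5)) / 3 = 27/3 = 9

S is symmetric (S[j,i] = S[i,j]). Assembling:

S = [[8.25, -7.5],
 [-7.5, 9]]


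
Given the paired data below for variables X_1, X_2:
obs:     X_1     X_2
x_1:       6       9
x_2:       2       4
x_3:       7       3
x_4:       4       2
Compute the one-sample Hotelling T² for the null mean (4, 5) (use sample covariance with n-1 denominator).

Step 1 — sample mean vector:
  mean(X_1) = (6 + 2 + 7 + 4) / 4 = 19/4 = 4.75
  mean(X_2) = (9 + 4 + 3 + 2) / 4 = 18/4 = 4.5
  x̄ = (4.75, 4.5),  deviation x̄ - mu_0 = (4.75, 4.5) - (4, 5) = (0.75, -0.5).

Step 2 — sample covariance matrix, S[i,j] = (1/(n-1)) · Σ_k (x_{k,i} - mean_i) · (x_{k,j} - mean_j), divisor n-1 = 3:
  S[X_1,X_1] = ((1.25)·(1.25) + (-2.75)·(-2.75) + (2.25)·(2.25) + (-0.75)·(-0.75)) / 3 = 14.75/3 = 4.9167
  S[X_1,X_2] = ((1.25)·(4.5) + (-2.75)·(-0.5) + (2.25)·(-1.5) + (-0.75)·(-2.5)) / 3 = 5.5/3 = 1.8333
  S[X_2,X_2] = ((4.5)·(4.5) + (-0.5)·(-0.5) + (-1.5)·(-1.5) + (-2.5)·(-2.5)) / 3 = 29/3 = 9.6667
  S = [[4.9167, 1.8333],
 [1.8333, 9.6667]].

Step 3 — invert S. det(S) = 4.9167·9.6667 - (1.8333)² = 44.1667.
  S^{-1} = (1/det) · [[d, -b], [-b, a]] = [[0.2189, -0.0415],
 [-0.0415, 0.1113]].

Step 4 — quadratic form (x̄ - mu_0)^T · S^{-1} · (x̄ - mu_0):
  S^{-1} · (x̄ - mu_0) = (0.1849, -0.0868),
  (x̄ - mu_0)^T · [...] = (0.75)·(0.1849) + (-0.5)·(-0.0868) = 0.1821.

Step 5 — scale by n: T² = 4 · 0.1821 = 0.7283.

T² ≈ 0.7283


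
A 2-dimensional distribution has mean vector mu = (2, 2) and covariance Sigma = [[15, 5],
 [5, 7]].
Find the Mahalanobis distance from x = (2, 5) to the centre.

Step 1 — centre the observation: (x - mu) = (0, 3).

Step 2 — invert Sigma. det(Sigma) = 15·7 - (5)² = 80.
  Sigma^{-1} = (1/det) · [[d, -b], [-b, a]] = [[0.0875, -0.0625],
 [-0.0625, 0.1875]].

Step 3 — form the quadratic (x - mu)^T · Sigma^{-1} · (x - mu):
  Sigma^{-1} · (x - mu) = (-0.1875, 0.5625).
  (x - mu)^T · [Sigma^{-1} · (x - mu)] = (0)·(-0.1875) + (3)·(0.5625) = 1.6875.

Step 4 — take square root: d = √(1.6875) ≈ 1.299.

d(x, mu) = √(1.6875) ≈ 1.299


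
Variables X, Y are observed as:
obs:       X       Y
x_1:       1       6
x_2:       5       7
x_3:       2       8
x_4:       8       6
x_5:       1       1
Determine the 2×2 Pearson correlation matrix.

Step 1 — column means:
  mean(X) = (1 + 5 + 2 + 8 + 1) / 5 = 17/5 = 3.4
  mean(Y) = (6 + 7 + 8 + 6 + 1) / 5 = 28/5 = 5.6

Step 2 — sample variances and covariances s[i,j] = (1/(n-1)) · Σ_k (x_{k,i} - mean_i) · (x_{k,j} - mean_j), with n-1 = 4:
  s[X,X] = ((-2.4)·(-2.4) + (1.6)·(1.6) + (-1.4)·(-1.4) + (4.6)·(4.6) + (-2.4)·(-2.4)) / 4 = 37.2/4 = 9.3
  s[X,Y] = ((-2.4)·(0.4) + (1.6)·(1.4) + (-1.4)·(2.4) + (4.6)·(0.4) + (-2.4)·(-4.6)) / 4 = 10.8/4 = 2.7
  s[Y,Y] = ((0.4)·(0.4) + (1.4)·(1.4) + (2.4)·(2.4) + (0.4)·(0.4) + (-4.6)·(-4.6)) / 4 = 29.2/4 = 7.3
  Sample standard deviations s_i = √(s[i,i]):
  s(X) = √(9.3) = 3.0496
  s(Y) = √(7.3) = 2.7019

Step 3 — r_{ij} = s_{ij} / (s_i · s_j):
  r[X,X] = 1 (diagonal).
  r[X,Y] = 2.7 / (3.0496 · 2.7019) = 2.7 / 8.2395 = 0.3277
  r[Y,Y] = 1 (diagonal).

R is symmetric with unit diagonal. Assembling:

R = [[1, 0.3277],
 [0.3277, 1]]


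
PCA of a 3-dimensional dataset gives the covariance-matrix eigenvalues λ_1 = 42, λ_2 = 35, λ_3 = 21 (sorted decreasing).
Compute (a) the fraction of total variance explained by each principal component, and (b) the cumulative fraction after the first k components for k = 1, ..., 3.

Step 1 — total variance = trace(Sigma) = Σ λ_i = 42 + 35 + 21 = 98.

Step 2 — fraction explained by component i = λ_i / Σ λ:
  PC1: 42/98 = 0.4286
  PC2: 35/98 = 0.3571
  PC3: 21/98 = 0.2143

Step 3 — cumulative fraction after k components = (λ_1 + ... + λ_k) / Σ λ:
  k = 1: 42/98 = 0.4286
  k = 2: (42 + 35)/98 = 77/98 = 0.7857
  k = 3: (42 + 35 + 21)/98 = 98/98 = 1

Summary (fraction, with percent):

explained: PC1 0.4286 (42.86%), PC2 0.3571 (35.71%), PC3 0.2143 (21.43%);  cumulative: 0.4286, 0.7857, 1


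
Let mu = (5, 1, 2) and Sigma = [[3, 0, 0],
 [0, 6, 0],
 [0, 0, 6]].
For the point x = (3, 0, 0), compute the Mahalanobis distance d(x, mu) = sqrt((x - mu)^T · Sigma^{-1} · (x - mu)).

Step 1 — centre the observation: (x - mu) = (-2, -1, -2).

Step 2 — invert Sigma (cofactor / det for 3×3, or solve directly):
  Sigma^{-1} = [[0.3333, 0, 0],
 [0, 0.1667, 0],
 [0, 0, 0.1667]].

Step 3 — form the quadratic (x - mu)^T · Sigma^{-1} · (x - mu):
  Sigma^{-1} · (x - mu) = (-0.6667, -0.1667, -0.3333).
  (x - mu)^T · [Sigma^{-1} · (x - mu)] = (-2)·(-0.6667) + (-1)·(-0.1667) + (-2)·(-0.3333) = 2.1667.

Step 4 — take square root: d = √(2.1667) ≈ 1.472.

d(x, mu) = √(2.1667) ≈ 1.472


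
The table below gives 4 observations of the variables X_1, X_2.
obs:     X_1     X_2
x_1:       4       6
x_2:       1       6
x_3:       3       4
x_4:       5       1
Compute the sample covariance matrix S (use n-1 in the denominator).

Step 1 — column means:
  mean(X_1) = (4 + 1 + 3 + 5) / 4 = 13/4 = 3.25
  mean(X_2) = (6 + 6 + 4 + 1) / 4 = 17/4 = 4.25

Step 2 — sample covariance S[i,j] = (1/(n-1)) · Σ_k (x_{k,i} - mean_i) · (x_{k,j} - mean_j), with n-1 = 3.
  S[X_1,X_1] = ((0.75)·(0.75) + (-2.25)·(-2.25) + (-0.25)·(-0.25) + (1.75)·(1.75)) / 3 = 8.75/3 = 2.9167
  S[X_1,X_2] = ((0.75)·(1.75) + (-2.25)·(1.75) + (-0.25)·(-0.25) + (1.75)·(-3.25)) / 3 = -8.25/3 = -2.75
  S[X_2,X_2] = ((1.75)·(1.75) + (1.75)·(1.75) + (-0.25)·(-0.25) + (-3.25)·(-3.25)) / 3 = 16.75/3 = 5.5833

S is symmetric (S[j,i] = S[i,j]). Assembling:

S = [[2.9167, -2.75],
 [-2.75, 5.5833]]


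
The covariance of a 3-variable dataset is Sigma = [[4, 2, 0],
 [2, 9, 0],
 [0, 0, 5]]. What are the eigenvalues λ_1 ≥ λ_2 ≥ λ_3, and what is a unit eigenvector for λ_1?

Step 1 — characteristic polynomial p(λ) = det(λI - Sigma) = λ³ - tr·λ² + c_1·λ - det, where tr = trace, c_1 = sum of the principal 2×2 minors, det = det(Sigma):
  tr = 4 + 9 + 5 = 18,
  c_1 = (4·9 - (2)²) + (4·5 - (0)²) + (9·5 - (0)²) = 32 + 20 + 45 = 97,
  det = 4·(9·5 - (0)²) - (2)·((2)·5 - (0)·(0)) + (0)·((2)·(0) - 9·(0)) = 4·(45) - (2)·(10) + (0)·(0) = 160.
  So p(λ) = λ³ - 18λ² + 97λ - 160.
Step 2 — look for an integer root (rational root theorem: any rational root is an integer divisor of 160). Testing λ = 5:
  p(5) = 125 - 450 + 485 - 160 = 0  ✓
  Dividing out (λ - 5): p(λ) = (λ - 5)(λ² - 13λ + 32).
Step 3 — remaining eigenvalues from the quadratic λ² - 13λ + 32 = 0:
  Δ = 13² - 4·32 = 169 - 128 = 41,  λ = (13 ± √41)/2 = (13 ± 6.4031)/2 ≈ 9.7016 or 3.2984.
  Sorted: λ_1 = 9.7016,  λ_2 = 5,  λ_3 = 3.2984  (check: sum = 18 = tr ✓).

Step 4 — unit eigenvector for λ_1 ≈ 9.7016: v spans the null space of (Sigma - λ_1 I), whose rows are
  r_1 = (-5.7016, 2, 0),  r_2 = (2, -0.7016, 0),  r_3 = (0, 0, -4.7016).
  v is orthogonal to every row, so take v ∝ r_1 × r_3 = ((2)·(-4.7016) - (0)·(0), (0)·(0) - (-5.7016)·(-4.7016), (-5.7016)·(0) - (2)·(0)) ≈ (-9.4031, -26.8062, 0).
  Rescale (multiply by -1 so the first nonzero entry is positive): u = (9.4031, 26.8062, 0).
  ||u|| = √((9.4031)² + (26.8062)² + (0)²) = √(806.9937) ≈ 28.4076,  v_1 = u/||u|| ≈ (0.331, 0.9436, 0) (||v_1|| = 1).

λ_1 = 9.7016,  λ_2 = 5,  λ_3 = 3.2984;  v_1 ≈ (0.331, 0.9436, 0)


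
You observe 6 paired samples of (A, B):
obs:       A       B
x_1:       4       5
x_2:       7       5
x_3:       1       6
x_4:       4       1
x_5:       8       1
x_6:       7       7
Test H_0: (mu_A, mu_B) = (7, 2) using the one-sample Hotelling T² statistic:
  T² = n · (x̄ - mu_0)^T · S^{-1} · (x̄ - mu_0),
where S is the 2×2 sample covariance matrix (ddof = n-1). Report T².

Step 1 — sample mean vector:
  mean(A) = (4 + 7 + 1 + 4 + 8 + 7) / 6 = 31/6 = 5.1667
  mean(B) = (5 + 5 + 6 + 1 + 1 + 7) / 6 = 25/6 = 4.1667
  x̄ = (5.1667, 4.1667),  deviation x̄ - mu_0 = (5.1667, 4.1667) - (7, 2) = (-1.8333, 2.1667).

Step 2 — sample covariance matrix, S[i,j] = (1/(n-1)) · Σ_k (x_{k,i} - mean_i) · (x_{k,j} - mean_j), divisor n-1 = 5:
  S[A,A] = ((-1.1667)·(-1.1667) + (1.8333)·(1.8333) + (-4.1667)·(-4.1667) + (-1.1667)·(-1.1667) + (2.8333)·(2.8333) + (1.8333)·(1.8333)) / 5 = 34.8333/5 = 6.9667
  S[A,B] = ((-1.1667)·(0.8333) + (1.8333)·(0.8333) + (-4.1667)·(1.8333) + (-1.1667)·(-3.1667) + (2.8333)·(-3.1667) + (1.8333)·(2.8333)) / 5 = -7.1667/5 = -1.4333
  S[B,B] = ((0.8333)·(0.8333) + (0.8333)·(0.8333) + (1.8333)·(1.8333) + (-3.1667)·(-3.1667) + (-3.1667)·(-3.1667) + (2.8333)·(2.8333)) / 5 = 32.8333/5 = 6.5667
  S = [[6.9667, -1.4333],
 [-1.4333, 6.5667]].

Step 3 — invert S. det(S) = 6.9667·6.5667 - (-1.4333)² = 43.6933.
  S^{-1} = (1/det) · [[d, -b], [-b, a]] = [[0.1503, 0.0328],
 [0.0328, 0.1594]].

Step 4 — quadratic form (x̄ - mu_0)^T · S^{-1} · (x̄ - mu_0):
  S^{-1} · (x̄ - mu_0) = (-0.2045, 0.2853),
  (x̄ - mu_0)^T · [...] = (-1.8333)·(-0.2045) + (2.1667)·(0.2853) = 0.993.

Step 5 — scale by n: T² = 6 · 0.993 = 5.9582.

T² ≈ 5.9582


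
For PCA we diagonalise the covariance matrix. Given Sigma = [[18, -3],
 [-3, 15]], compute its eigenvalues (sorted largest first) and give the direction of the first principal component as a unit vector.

Step 1 — characteristic polynomial of 2×2 Sigma:
  det(Sigma - λI) = λ² - trace · λ + det = 0.
  trace = 18 + 15 = 33, det = 18·15 - (-3)² = 261.
Step 2 — discriminant:
  Δ = trace² - 4·det = 1089 - 1044 = 45.
Step 3 — eigenvalues:
  λ = (trace ± √Δ)/2 = (33 ± 6.7082)/2,
  λ_1 = 19.8541,  λ_2 = 13.1459.

Step 4 — unit eigenvector for λ_1: solve (Sigma - λ_1 I)v = 0. First row:
  (18 - 19.8541)·v_x + (-3)·v_y = 0, i.e. (-1.8541)·v_x + (-3)·v_y = 0,
  so v ∝ (b, λ_1 - a) = (-3, 1.8541); multiply by -1 so the first entry is positive: u = (3, -1.8541).
  ||u|| = √((3)² + (-1.8541)²) = √(12.4377) ≈ 3.5267,
  v_1 = u/||u|| ≈ (0.8507, -0.5257) (||v_1|| = 1).

λ_1 = 19.8541,  λ_2 = 13.1459;  v_1 ≈ (0.8507, -0.5257)


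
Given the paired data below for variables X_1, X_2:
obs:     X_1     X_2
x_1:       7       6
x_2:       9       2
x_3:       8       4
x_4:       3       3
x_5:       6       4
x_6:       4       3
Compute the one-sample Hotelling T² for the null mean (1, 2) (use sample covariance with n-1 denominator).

Step 1 — sample mean vector:
  mean(X_1) = (7 + 9 + 8 + 3 + 6 + 4) / 6 = 37/6 = 6.1667
  mean(X_2) = (6 + 2 + 4 + 3 + 4 + 3) / 6 = 22/6 = 3.6667
  x̄ = (6.1667, 3.6667),  deviation x̄ - mu_0 = (6.1667, 3.6667) - (1, 2) = (5.1667, 1.6667).

Step 2 — sample covariance matrix, S[i,j] = (1/(n-1)) · Σ_k (x_{k,i} - mean_i) · (x_{k,j} - mean_j), divisor n-1 = 5:
  S[X_1,X_1] = ((0.8333)·(0.8333) + (2.8333)·(2.8333) + (1.8333)·(1.8333) + (-3.1667)·(-3.1667) + (-0.1667)·(-0.1667) + (-2.1667)·(-2.1667)) / 5 = 26.8333/5 = 5.3667
  S[X_1,X_2] = ((0.8333)·(2.3333) + (2.8333)·(-1.6667) + (1.8333)·(0.3333) + (-3.1667)·(-0.6667) + (-0.1667)·(0.3333) + (-2.1667)·(-0.6667)) / 5 = 1.3333/5 = 0.2667
  S[X_2,X_2] = ((2.3333)·(2.3333) + (-1.6667)·(-1.6667) + (0.3333)·(0.3333) + (-0.6667)·(-0.6667) + (0.3333)·(0.3333) + (-0.6667)·(-0.6667)) / 5 = 9.3333/5 = 1.8667
  S = [[5.3667, 0.2667],
 [0.2667, 1.8667]].

Step 3 — invert S. det(S) = 5.3667·1.8667 - (0.2667)² = 9.9467.
  S^{-1} = (1/det) · [[d, -b], [-b, a]] = [[0.1877, -0.0268],
 [-0.0268, 0.5395]].

Step 4 — quadratic form (x̄ - mu_0)^T · S^{-1} · (x̄ - mu_0):
  S^{-1} · (x̄ - mu_0) = (0.9249, 0.7607),
  (x̄ - mu_0)^T · [...] = (5.1667)·(0.9249) + (1.6667)·(0.7607) = 6.0467.

Step 5 — scale by n: T² = 6 · 6.0467 = 36.2802.

T² ≈ 36.2802


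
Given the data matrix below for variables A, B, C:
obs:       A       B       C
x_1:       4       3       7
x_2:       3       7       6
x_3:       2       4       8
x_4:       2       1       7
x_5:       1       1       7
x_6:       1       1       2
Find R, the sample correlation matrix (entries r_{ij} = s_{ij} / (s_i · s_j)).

Step 1 — column means:
  mean(A) = (4 + 3 + 2 + 2 + 1 + 1) / 6 = 13/6 = 2.1667
  mean(B) = (3 + 7 + 4 + 1 + 1 + 1) / 6 = 17/6 = 2.8333
  mean(C) = (7 + 6 + 8 + 7 + 7 + 2) / 6 = 37/6 = 6.1667

Step 2 — sample variances and covariances s[i,j] = (1/(n-1)) · Σ_k (x_{k,i} - mean_i) · (x_{k,j} - mean_j), with n-1 = 5:
  s[A,A] = ((1.8333)·(1.8333) + (0.8333)·(0.8333) + (-0.1667)·(-0.1667) + (-0.1667)·(-0.1667) + (-1.1667)·(-1.1667) + (-1.1667)·(-1.1667)) / 5 = 6.8333/5 = 1.3667
  s[A,B] = ((1.8333)·(0.1667) + (0.8333)·(4.1667) + (-0.1667)·(1.1667) + (-0.1667)·(-1.8333) + (-1.1667)·(-1.8333) + (-1.1667)·(-1.8333)) / 5 = 8.1667/5 = 1.6333
  s[A,C] = ((1.8333)·(0.8333) + (0.8333)·(-0.1667) + (-0.1667)·(1.8333) + (-0.1667)·(0.8333) + (-1.1667)·(0.8333) + (-1.1667)·(-4.1667)) / 5 = 4.8333/5 = 0.9667
  s[B,B] = ((0.1667)·(0.1667) + (4.1667)·(4.1667) + (1.1667)·(1.1667) + (-1.8333)·(-1.8333) + (-1.8333)·(-1.8333) + (-1.8333)·(-1.8333)) / 5 = 28.8333/5 = 5.7667
  s[B,C] = ((0.1667)·(0.8333) + (4.1667)·(-0.1667) + (1.1667)·(1.8333) + (-1.8333)·(0.8333) + (-1.8333)·(0.8333) + (-1.8333)·(-4.1667)) / 5 = 6.1667/5 = 1.2333
  s[C,C] = ((0.8333)·(0.8333) + (-0.1667)·(-0.1667) + (1.8333)·(1.8333) + (0.8333)·(0.8333) + (0.8333)·(0.8333) + (-4.1667)·(-4.1667)) / 5 = 22.8333/5 = 4.5667
  Sample standard deviations s_i = √(s[i,i]):
  s(A) = √(1.3667) = 1.169
  s(B) = √(5.7667) = 2.4014
  s(C) = √(4.5667) = 2.137

Step 3 — r_{ij} = s_{ij} / (s_i · s_j):
  r[A,A] = 1 (diagonal).
  r[A,B] = 1.6333 / (1.169 · 2.4014) = 1.6333 / 2.8073 = 0.5818
  r[A,C] = 0.9667 / (1.169 · 2.137) = 0.9667 / 2.4982 = 0.3869
  r[B,B] = 1 (diagonal).
  r[B,C] = 1.2333 / (2.4014 · 2.137) = 1.2333 / 5.1317 = 0.2403
  r[C,C] = 1 (diagonal).

R is symmetric with unit diagonal. Assembling:

R = [[1, 0.5818, 0.3869],
 [0.5818, 1, 0.2403],
 [0.3869, 0.2403, 1]]


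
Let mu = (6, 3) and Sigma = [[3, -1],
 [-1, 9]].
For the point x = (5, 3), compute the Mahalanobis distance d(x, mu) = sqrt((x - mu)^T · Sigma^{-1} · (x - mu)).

Step 1 — centre the observation: (x - mu) = (-1, 0).

Step 2 — invert Sigma. det(Sigma) = 3·9 - (-1)² = 26.
  Sigma^{-1} = (1/det) · [[d, -b], [-b, a]] = [[0.3462, 0.0385],
 [0.0385, 0.1154]].

Step 3 — form the quadratic (x - mu)^T · Sigma^{-1} · (x - mu):
  Sigma^{-1} · (x - mu) = (-0.3462, -0.0385).
  (x - mu)^T · [Sigma^{-1} · (x - mu)] = (-1)·(-0.3462) + (0)·(-0.0385) = 0.3462.

Step 4 — take square root: d = √(0.3462) ≈ 0.5883.

d(x, mu) = √(0.3462) ≈ 0.5883


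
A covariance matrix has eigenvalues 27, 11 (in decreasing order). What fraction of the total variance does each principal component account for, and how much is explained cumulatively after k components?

Step 1 — total variance = trace(Sigma) = Σ λ_i = 27 + 11 = 38.

Step 2 — fraction explained by component i = λ_i / Σ λ:
  PC1: 27/38 = 0.7105
  PC2: 11/38 = 0.2895

Step 3 — cumulative fraction after k components = (λ_1 + ... + λ_k) / Σ λ:
  k = 1: 27/38 = 0.7105
  k = 2: (27 + 11)/38 = 38/38 = 1

Summary (fraction, with percent):

explained: PC1 0.7105 (71.05%), PC2 0.2895 (28.95%);  cumulative: 0.7105, 1


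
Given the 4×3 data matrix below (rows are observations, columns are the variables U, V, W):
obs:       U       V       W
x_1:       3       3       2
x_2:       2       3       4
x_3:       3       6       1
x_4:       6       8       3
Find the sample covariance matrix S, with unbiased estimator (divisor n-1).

Step 1 — column means:
  mean(U) = (3 + 2 + 3 + 6) / 4 = 14/4 = 3.5
  mean(V) = (3 + 3 + 6 + 8) / 4 = 20/4 = 5
  mean(W) = (2 + 4 + 1 + 3) / 4 = 10/4 = 2.5

Step 2 — sample covariance S[i,j] = (1/(n-1)) · Σ_k (x_{k,i} - mean_i) · (x_{k,j} - mean_j), with n-1 = 3.
  S[U,U] = ((-0.5)·(-0.5) + (-1.5)·(-1.5) + (-0.5)·(-0.5) + (2.5)·(2.5)) / 3 = 9/3 = 3
  S[U,V] = ((-0.5)·(-2) + (-1.5)·(-2) + (-0.5)·(1) + (2.5)·(3)) / 3 = 11/3 = 3.6667
  S[U,W] = ((-0.5)·(-0.5) + (-1.5)·(1.5) + (-0.5)·(-1.5) + (2.5)·(0.5)) / 3 = 0/3 = 0
  S[V,V] = ((-2)·(-2) + (-2)·(-2) + (1)·(1) + (3)·(3)) / 3 = 18/3 = 6
  S[V,W] = ((-2)·(-0.5) + (-2)·(1.5) + (1)·(-1.5) + (3)·(0.5)) / 3 = -2/3 = -0.6667
  S[W,W] = ((-0.5)·(-0.5) + (1.5)·(1.5) + (-1.5)·(-1.5) + (0.5)·(0.5)) / 3 = 5/3 = 1.6667

S is symmetric (S[j,i] = S[i,j]). Assembling:

S = [[3, 3.6667, 0],
 [3.6667, 6, -0.6667],
 [0, -0.6667, 1.6667]]


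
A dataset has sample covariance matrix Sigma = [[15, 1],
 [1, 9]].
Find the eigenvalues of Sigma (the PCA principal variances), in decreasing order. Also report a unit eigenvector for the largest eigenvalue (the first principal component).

Step 1 — characteristic polynomial of 2×2 Sigma:
  det(Sigma - λI) = λ² - trace · λ + det = 0.
  trace = 15 + 9 = 24, det = 15·9 - (1)² = 134.
Step 2 — discriminant:
  Δ = trace² - 4·det = 576 - 536 = 40.
Step 3 — eigenvalues:
  λ = (trace ± √Δ)/2 = (24 ± 6.3246)/2,
  λ_1 = 15.1623,  λ_2 = 8.8377.

Step 4 — unit eigenvector for λ_1: solve (Sigma - λ_1 I)v = 0. First row:
  (15 - 15.1623)·v_x + (1)·v_y = 0, i.e. (-0.1623)·v_x + (1)·v_y = 0,
  so v ∝ (b, λ_1 - a) = (1, 0.1623) = u.
  ||u|| = √((1)² + (0.1623)²) = √(1.0263) ≈ 1.0131,
  v_1 = u/||u|| ≈ (0.9871, 0.1602) (||v_1|| = 1).

λ_1 = 15.1623,  λ_2 = 8.8377;  v_1 ≈ (0.9871, 0.1602)


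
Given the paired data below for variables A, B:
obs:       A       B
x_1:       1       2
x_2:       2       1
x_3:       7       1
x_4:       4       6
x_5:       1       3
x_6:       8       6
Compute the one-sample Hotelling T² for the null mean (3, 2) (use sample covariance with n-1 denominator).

Step 1 — sample mean vector:
  mean(A) = (1 + 2 + 7 + 4 + 1 + 8) / 6 = 23/6 = 3.8333
  mean(B) = (2 + 1 + 1 + 6 + 3 + 6) / 6 = 19/6 = 3.1667
  x̄ = (3.8333, 3.1667),  deviation x̄ - mu_0 = (3.8333, 3.1667) - (3, 2) = (0.8333, 1.1667).

Step 2 — sample covariance matrix, S[i,j] = (1/(n-1)) · Σ_k (x_{k,i} - mean_i) · (x_{k,j} - mean_j), divisor n-1 = 5:
  S[A,A] = ((-2.8333)·(-2.8333) + (-1.8333)·(-1.8333) + (3.1667)·(3.1667) + (0.1667)·(0.1667) + (-2.8333)·(-2.8333) + (4.1667)·(4.1667)) / 5 = 46.8333/5 = 9.3667
  S[A,B] = ((-2.8333)·(-1.1667) + (-1.8333)·(-2.1667) + (3.1667)·(-2.1667) + (0.1667)·(2.8333) + (-2.8333)·(-0.1667) + (4.1667)·(2.8333)) / 5 = 13.1667/5 = 2.6333
  S[B,B] = ((-1.1667)·(-1.1667) + (-2.1667)·(-2.1667) + (-2.1667)·(-2.1667) + (2.8333)·(2.8333) + (-0.1667)·(-0.1667) + (2.8333)·(2.8333)) / 5 = 26.8333/5 = 5.3667
  S = [[9.3667, 2.6333],
 [2.6333, 5.3667]].

Step 3 — invert S. det(S) = 9.3667·5.3667 - (2.6333)² = 43.3333.
  S^{-1} = (1/det) · [[d, -b], [-b, a]] = [[0.1238, -0.0608],
 [-0.0608, 0.2162]].

Step 4 — quadratic form (x̄ - mu_0)^T · S^{-1} · (x̄ - mu_0):
  S^{-1} · (x̄ - mu_0) = (0.0323, 0.2015),
  (x̄ - mu_0)^T · [...] = (0.8333)·(0.0323) + (1.1667)·(0.2015) = 0.2621.

Step 5 — scale by n: T² = 6 · 0.2621 = 1.5723.

T² ≈ 1.5723


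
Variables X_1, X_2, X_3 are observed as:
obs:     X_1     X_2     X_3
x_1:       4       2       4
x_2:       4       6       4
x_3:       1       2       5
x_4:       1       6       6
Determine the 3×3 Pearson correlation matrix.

Step 1 — column means:
  mean(X_1) = (4 + 4 + 1 + 1) / 4 = 10/4 = 2.5
  mean(X_2) = (2 + 6 + 2 + 6) / 4 = 16/4 = 4
  mean(X_3) = (4 + 4 + 5 + 6) / 4 = 19/4 = 4.75

Step 2 — sample variances and covariances s[i,j] = (1/(n-1)) · Σ_k (x_{k,i} - mean_i) · (x_{k,j} - mean_j), with n-1 = 3:
  s[X_1,X_1] = ((1.5)·(1.5) + (1.5)·(1.5) + (-1.5)·(-1.5) + (-1.5)·(-1.5)) / 3 = 9/3 = 3
  s[X_1,X_2] = ((1.5)·(-2) + (1.5)·(2) + (-1.5)·(-2) + (-1.5)·(2)) / 3 = 0/3 = 0
  s[X_1,X_3] = ((1.5)·(-0.75) + (1.5)·(-0.75) + (-1.5)·(0.25) + (-1.5)·(1.25)) / 3 = -4.5/3 = -1.5
  s[X_2,X_2] = ((-2)·(-2) + (2)·(2) + (-2)·(-2) + (2)·(2)) / 3 = 16/3 = 5.3333
  s[X_2,X_3] = ((-2)·(-0.75) + (2)·(-0.75) + (-2)·(0.25) + (2)·(1.25)) / 3 = 2/3 = 0.6667
  s[X_3,X_3] = ((-0.75)·(-0.75) + (-0.75)·(-0.75) + (0.25)·(0.25) + (1.25)·(1.25)) / 3 = 2.75/3 = 0.9167
  Sample standard deviations s_i = √(s[i,i]):
  s(X_1) = √(3) = 1.7321
  s(X_2) = √(5.3333) = 2.3094
  s(X_3) = √(0.9167) = 0.9574

Step 3 — r_{ij} = s_{ij} / (s_i · s_j):
  r[X_1,X_1] = 1 (diagonal).
  r[X_1,X_2] = 0 / (1.7321 · 2.3094) = 0 / 4 = 0
  r[X_1,X_3] = -1.5 / (1.7321 · 0.9574) = -1.5 / 1.6583 = -0.9045
  r[X_2,X_2] = 1 (diagonal).
  r[X_2,X_3] = 0.6667 / (2.3094 · 0.9574) = 0.6667 / 2.2111 = 0.3015
  r[X_3,X_3] = 1 (diagonal).

R is symmetric with unit diagonal. Assembling:

R = [[1, 0, -0.9045],
 [0, 1, 0.3015],
 [-0.9045, 0.3015, 1]]


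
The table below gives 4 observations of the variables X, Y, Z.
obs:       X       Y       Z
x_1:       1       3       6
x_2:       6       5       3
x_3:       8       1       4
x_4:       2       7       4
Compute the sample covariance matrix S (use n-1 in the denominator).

Step 1 — column means:
  mean(X) = (1 + 6 + 8 + 2) / 4 = 17/4 = 4.25
  mean(Y) = (3 + 5 + 1 + 7) / 4 = 16/4 = 4
  mean(Z) = (6 + 3 + 4 + 4) / 4 = 17/4 = 4.25

Step 2 — sample covariance S[i,j] = (1/(n-1)) · Σ_k (x_{k,i} - mean_i) · (x_{k,j} - mean_j), with n-1 = 3.
  S[X,X] = ((-3.25)·(-3.25) + (1.75)·(1.75) + (3.75)·(3.75) + (-2.25)·(-2.25)) / 3 = 32.75/3 = 10.9167
  S[X,Y] = ((-3.25)·(-1) + (1.75)·(1) + (3.75)·(-3) + (-2.25)·(3)) / 3 = -13/3 = -4.3333
  S[X,Z] = ((-3.25)·(1.75) + (1.75)·(-1.25) + (3.75)·(-0.25) + (-2.25)·(-0.25)) / 3 = -8.25/3 = -2.75
  S[Y,Y] = ((-1)·(-1) + (1)·(1) + (-3)·(-3) + (3)·(3)) / 3 = 20/3 = 6.6667
  S[Y,Z] = ((-1)·(1.75) + (1)·(-1.25) + (-3)·(-0.25) + (3)·(-0.25)) / 3 = -3/3 = -1
  S[Z,Z] = ((1.75)·(1.75) + (-1.25)·(-1.25) + (-0.25)·(-0.25) + (-0.25)·(-0.25)) / 3 = 4.75/3 = 1.5833

S is symmetric (S[j,i] = S[i,j]). Assembling:

S = [[10.9167, -4.3333, -2.75],
 [-4.3333, 6.6667, -1],
 [-2.75, -1, 1.5833]]


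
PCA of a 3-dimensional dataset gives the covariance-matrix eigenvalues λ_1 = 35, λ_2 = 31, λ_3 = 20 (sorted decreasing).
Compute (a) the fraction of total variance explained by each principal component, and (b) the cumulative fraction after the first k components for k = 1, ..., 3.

Step 1 — total variance = trace(Sigma) = Σ λ_i = 35 + 31 + 20 = 86.

Step 2 — fraction explained by component i = λ_i / Σ λ:
  PC1: 35/86 = 0.407
  PC2: 31/86 = 0.3605
  PC3: 20/86 = 0.2326

Step 3 — cumulative fraction after k components = (λ_1 + ... + λ_k) / Σ λ:
  k = 1: 35/86 = 0.407
  k = 2: (35 + 31)/86 = 66/86 = 0.7674
  k = 3: (35 + 31 + 20)/86 = 86/86 = 1

Summary (fraction, with percent):

explained: PC1 0.407 (40.7%), PC2 0.3605 (36.05%), PC3 0.2326 (23.26%);  cumulative: 0.407, 0.7674, 1


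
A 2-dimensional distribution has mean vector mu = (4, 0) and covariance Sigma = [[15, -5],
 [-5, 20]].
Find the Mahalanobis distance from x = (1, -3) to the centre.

Step 1 — centre the observation: (x - mu) = (-3, -3).

Step 2 — invert Sigma. det(Sigma) = 15·20 - (-5)² = 275.
  Sigma^{-1} = (1/det) · [[d, -b], [-b, a]] = [[0.0727, 0.0182],
 [0.0182, 0.0545]].

Step 3 — form the quadratic (x - mu)^T · Sigma^{-1} · (x - mu):
  Sigma^{-1} · (x - mu) = (-0.2727, -0.2182).
  (x - mu)^T · [Sigma^{-1} · (x - mu)] = (-3)·(-0.2727) + (-3)·(-0.2182) = 1.4727.

Step 4 — take square root: d = √(1.4727) ≈ 1.2136.

d(x, mu) = √(1.4727) ≈ 1.2136


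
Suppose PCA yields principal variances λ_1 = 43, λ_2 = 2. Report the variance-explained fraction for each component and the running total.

Step 1 — total variance = trace(Sigma) = Σ λ_i = 43 + 2 = 45.

Step 2 — fraction explained by component i = λ_i / Σ λ:
  PC1: 43/45 = 0.9556
  PC2: 2/45 = 0.0444

Step 3 — cumulative fraction after k components = (λ_1 + ... + λ_k) / Σ λ:
  k = 1: 43/45 = 0.9556
  k = 2: (43 + 2)/45 = 45/45 = 1

Summary (fraction, with percent):

explained: PC1 0.9556 (95.56%), PC2 0.0444 (4.44%);  cumulative: 0.9556, 1


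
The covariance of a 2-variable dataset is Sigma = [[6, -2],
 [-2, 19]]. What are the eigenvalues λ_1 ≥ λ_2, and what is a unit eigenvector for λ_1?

Step 1 — characteristic polynomial of 2×2 Sigma:
  det(Sigma - λI) = λ² - trace · λ + det = 0.
  trace = 6 + 19 = 25, det = 6·19 - (-2)² = 110.
Step 2 — discriminant:
  Δ = trace² - 4·det = 625 - 440 = 185.
Step 3 — eigenvalues:
  λ = (trace ± √Δ)/2 = (25 ± 13.6015)/2,
  λ_1 = 19.3007,  λ_2 = 5.6993.

Step 4 — unit eigenvector for λ_1: solve (Sigma - λ_1 I)v = 0. First row:
  (6 - 19.3007)·v_x + (-2)·v_y = 0, i.e. (-13.3007)·v_x + (-2)·v_y = 0,
  so v ∝ (b, λ_1 - a) = (-2, 13.3007); multiply by -1 so the first entry is positive: u = (2, -13.3007).
  ||u|| = √((2)² + (-13.3007)²) = √(180.9096) ≈ 13.4503,
  v_1 = u/||u|| ≈ (0.1487, -0.9889) (||v_1|| = 1).

λ_1 = 19.3007,  λ_2 = 5.6993;  v_1 ≈ (0.1487, -0.9889)


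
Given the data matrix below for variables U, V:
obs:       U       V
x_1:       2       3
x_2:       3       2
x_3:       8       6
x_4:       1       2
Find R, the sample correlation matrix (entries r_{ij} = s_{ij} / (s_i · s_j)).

Step 1 — column means:
  mean(U) = (2 + 3 + 8 + 1) / 4 = 14/4 = 3.5
  mean(V) = (3 + 2 + 6 + 2) / 4 = 13/4 = 3.25

Step 2 — sample variances and covariances s[i,j] = (1/(n-1)) · Σ_k (x_{k,i} - mean_i) · (x_{k,j} - mean_j), with n-1 = 3:
  s[U,U] = ((-1.5)·(-1.5) + (-0.5)·(-0.5) + (4.5)·(4.5) + (-2.5)·(-2.5)) / 3 = 29/3 = 9.6667
  s[U,V] = ((-1.5)·(-0.25) + (-0.5)·(-1.25) + (4.5)·(2.75) + (-2.5)·(-1.25)) / 3 = 16.5/3 = 5.5
  s[V,V] = ((-0.25)·(-0.25) + (-1.25)·(-1.25) + (2.75)·(2.75) + (-1.25)·(-1.25)) / 3 = 10.75/3 = 3.5833
  Sample standard deviations s_i = √(s[i,i]):
  s(U) = √(9.6667) = 3.1091
  s(V) = √(3.5833) = 1.893

Step 3 — r_{ij} = s_{ij} / (s_i · s_j):
  r[U,U] = 1 (diagonal).
  r[U,V] = 5.5 / (3.1091 · 1.893) = 5.5 / 5.8855 = 0.9345
  r[V,V] = 1 (diagonal).

R is symmetric with unit diagonal. Assembling:

R = [[1, 0.9345],
 [0.9345, 1]]
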